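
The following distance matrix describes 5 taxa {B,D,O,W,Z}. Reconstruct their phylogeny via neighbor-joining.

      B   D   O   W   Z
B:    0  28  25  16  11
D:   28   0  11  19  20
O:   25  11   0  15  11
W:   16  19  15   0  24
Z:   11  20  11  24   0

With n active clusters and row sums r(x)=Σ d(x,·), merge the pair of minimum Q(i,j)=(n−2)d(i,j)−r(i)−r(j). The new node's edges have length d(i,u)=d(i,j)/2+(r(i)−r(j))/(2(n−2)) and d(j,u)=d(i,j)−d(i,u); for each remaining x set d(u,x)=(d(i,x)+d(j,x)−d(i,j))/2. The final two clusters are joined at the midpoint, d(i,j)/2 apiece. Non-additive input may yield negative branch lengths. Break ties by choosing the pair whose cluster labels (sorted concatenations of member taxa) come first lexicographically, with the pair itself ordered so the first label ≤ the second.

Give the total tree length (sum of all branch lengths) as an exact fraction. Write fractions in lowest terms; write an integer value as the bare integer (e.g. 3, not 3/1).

iteration 1: select B,Z (d=11, Q=-113); attach at lengths (47/6, 19/6); label the merged cluster BZ
  updated: d(BZ,D)=37/2, d(BZ,O)=25/2, d(BZ,W)=29/2
iteration 2: select BZ,W (d=29/2, Q=-65); attach at lengths (13/2, 8); label the merged cluster BWZ
  updated: d(BWZ,D)=23/2, d(BWZ,O)=13/2
iteration 3: select BWZ,D (d=23/2, Q=-29); attach at lengths (7/2, 8); label the merged cluster BDWZ
  updated: d(BDWZ,O)=3
iteration 4: select BDWZ,O (d=3); attach at lengths (3/2, 3/2); label the merged cluster BDOWZ
final tree: ((((B:47/6,Z:19/6):13/2,W:8):7/2,D:8):3/2,O:3/2)
total length: 40

40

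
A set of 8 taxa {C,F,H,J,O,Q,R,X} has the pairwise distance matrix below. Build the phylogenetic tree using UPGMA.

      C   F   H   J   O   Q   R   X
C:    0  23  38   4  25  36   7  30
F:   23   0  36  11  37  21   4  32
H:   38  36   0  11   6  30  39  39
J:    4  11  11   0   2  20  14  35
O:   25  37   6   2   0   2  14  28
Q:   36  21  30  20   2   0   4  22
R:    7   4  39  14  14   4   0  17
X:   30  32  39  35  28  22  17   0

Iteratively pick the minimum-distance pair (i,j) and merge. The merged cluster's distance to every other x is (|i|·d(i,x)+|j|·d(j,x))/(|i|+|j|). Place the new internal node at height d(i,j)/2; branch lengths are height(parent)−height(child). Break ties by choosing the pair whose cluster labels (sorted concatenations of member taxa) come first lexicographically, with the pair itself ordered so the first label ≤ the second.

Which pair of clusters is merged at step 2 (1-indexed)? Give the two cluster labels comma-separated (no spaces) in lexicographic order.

iteration 1: select J,O (d=2); attach at lengths (1, 1); label the merged cluster JO
  updated: d(C,JO)=29/2, d(F,JO)=24, d(H,JO)=17/2, d(JO,Q)=11, d(JO,R)=14, d(JO,X)=63/2
iteration 2: select F,R (d=4); attach at lengths (2, 2); label the merged cluster FR
  updated: d(C,FR)=15, d(FR,H)=75/2, d(FR,JO)=19, d(FR,Q)=25/2, d(FR,X)=49/2
iteration 3: select H,JO (d=17/2); attach at lengths (17/4, 13/4); label the merged cluster HJO
  updated: d(C,HJO)=67/3, d(FR,HJO)=151/6, d(HJO,Q)=52/3, d(HJO,X)=34
iteration 4: select FR,Q (d=25/2); attach at lengths (17/4, 25/4); label the merged cluster FQR
  updated: d(C,FQR)=22, d(FQR,HJO)=203/9, d(FQR,X)=71/3
iteration 5: select C,FQR (d=22); attach at lengths (11, 19/4); label the merged cluster CFQR
  updated: d(CFQR,HJO)=45/2, d(CFQR,X)=101/4
iteration 6: select CFQR,HJO (d=45/2); attach at lengths (1/4, 7); label the merged cluster CFHJOQR
  updated: d(CFHJOQR,X)=29
iteration 7: select CFHJOQR,X (d=29); attach at lengths (13/4, 29/2); label the merged cluster CFHJOQRX
final tree: (((C:11,((F:2,R:2):17/4,Q:25/4):19/4):1/4,(H:17/4,(J:1,O:1):13/4):7):13/4,X:29/2)
total length: 259/4

F,R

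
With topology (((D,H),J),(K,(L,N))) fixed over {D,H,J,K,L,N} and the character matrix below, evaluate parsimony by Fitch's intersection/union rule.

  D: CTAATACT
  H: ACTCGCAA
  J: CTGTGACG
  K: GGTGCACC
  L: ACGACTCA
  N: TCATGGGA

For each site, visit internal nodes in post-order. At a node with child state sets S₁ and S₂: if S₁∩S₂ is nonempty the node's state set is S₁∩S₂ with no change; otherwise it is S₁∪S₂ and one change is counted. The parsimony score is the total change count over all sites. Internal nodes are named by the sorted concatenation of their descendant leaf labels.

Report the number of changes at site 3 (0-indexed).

site 0, node DH: D={C} ∪ H={A} → {A,C} (+1)
site 0, node DHJ: DH={A,C} ∩ J={C} → {C} (+0)
site 0, node LN: L={A} ∪ N={T} → {A,T} (+1)
site 0, node KLN: K={G} ∪ LN={A,T} → {A,G,T} (+1)
site 0, node DHJKLN: DHJ={C} ∪ KLN={A,G,T} → {A,C,G,T} (+1)
site 1, node DH: D={T} ∪ H={C} → {C,T} (+1)
site 1, node DHJ: DH={C,T} ∩ J={T} → {T} (+0)
site 1, node LN: L={C} ∩ N={C} → {C} (+0)
site 1, node KLN: K={G} ∪ LN={C} → {C,G} (+1)
site 1, node DHJKLN: DHJ={T} ∪ KLN={C,G} → {C,G,T} (+1)
site 2, node DH: D={A} ∪ H={T} → {A,T} (+1)
site 2, node DHJ: DH={A,T} ∪ J={G} → {A,G,T} (+1)
site 2, node LN: L={G} ∪ N={A} → {A,G} (+1)
site 2, node KLN: K={T} ∪ LN={A,G} → {A,G,T} (+1)
site 2, node DHJKLN: DHJ={A,G,T} ∩ KLN={A,G,T} → {A,G,T} (+0)
site 3, node DH: D={A} ∪ H={C} → {A,C} (+1)
site 3, node DHJ: DH={A,C} ∪ J={T} → {A,C,T} (+1)
site 3, node LN: L={A} ∪ N={T} → {A,T} (+1)
site 3, node KLN: K={G} ∪ LN={A,T} → {A,G,T} (+1)
site 3, node DHJKLN: DHJ={A,C,T} ∩ KLN={A,G,T} → {A,T} (+0)
site 4, node DH: D={T} ∪ H={G} → {G,T} (+1)
site 4, node DHJ: DH={G,T} ∩ J={G} → {G} (+0)
site 4, node LN: L={C} ∪ N={G} → {C,G} (+1)
site 4, node KLN: K={C} ∩ LN={C,G} → {C} (+0)
site 4, node DHJKLN: DHJ={G} ∪ KLN={C} → {C,G} (+1)
site 5, node DH: D={A} ∪ H={C} → {A,C} (+1)
site 5, node DHJ: DH={A,C} ∩ J={A} → {A} (+0)
site 5, node LN: L={T} ∪ N={G} → {G,T} (+1)
site 5, node KLN: K={A} ∪ LN={G,T} → {A,G,T} (+1)
site 5, node DHJKLN: DHJ={A} ∩ KLN={A,G,T} → {A} (+0)
site 6, node DH: D={C} ∪ H={A} → {A,C} (+1)
site 6, node DHJ: DH={A,C} ∩ J={C} → {C} (+0)
site 6, node LN: L={C} ∪ N={G} → {C,G} (+1)
site 6, node KLN: K={C} ∩ LN={C,G} → {C} (+0)
site 6, node DHJKLN: DHJ={C} ∩ KLN={C} → {C} (+0)
site 7, node DH: D={T} ∪ H={A} → {A,T} (+1)
site 7, node DHJ: DH={A,T} ∪ J={G} → {A,G,T} (+1)
site 7, node LN: L={A} ∩ N={A} → {A} (+0)
site 7, node KLN: K={C} ∪ LN={A} → {A,C} (+1)
site 7, node DHJKLN: DHJ={A,G,T} ∩ KLN={A,C} → {A} (+0)
per-site changes: [4, 3, 4, 4, 3, 3, 2, 3]; total = 26

4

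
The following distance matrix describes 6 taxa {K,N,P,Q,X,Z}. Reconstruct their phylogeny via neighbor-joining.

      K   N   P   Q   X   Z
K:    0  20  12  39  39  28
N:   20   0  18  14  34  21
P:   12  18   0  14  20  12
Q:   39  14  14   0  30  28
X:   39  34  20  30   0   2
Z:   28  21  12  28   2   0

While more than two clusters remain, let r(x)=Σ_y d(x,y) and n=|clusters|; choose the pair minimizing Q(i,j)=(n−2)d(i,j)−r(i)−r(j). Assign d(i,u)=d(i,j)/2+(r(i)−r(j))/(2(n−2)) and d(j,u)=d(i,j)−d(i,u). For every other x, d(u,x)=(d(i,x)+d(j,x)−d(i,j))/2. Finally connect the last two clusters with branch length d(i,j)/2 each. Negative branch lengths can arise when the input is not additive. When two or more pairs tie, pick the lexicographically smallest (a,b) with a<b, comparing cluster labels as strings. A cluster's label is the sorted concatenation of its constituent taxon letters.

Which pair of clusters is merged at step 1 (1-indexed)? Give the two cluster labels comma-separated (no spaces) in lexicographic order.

step 1: merge (X,Z) at d=2, Q=-208; branch lengths X→21/4, Z→-13/4; new cluster XZ
  updated: d(K,XZ)=65/2, d(N,XZ)=53/2, d(P,XZ)=15, d(Q,XZ)=28
step 2: merge (N,Q) at d=14, Q=-263/2; branch lengths N→17/4, Q→39/4; new cluster NQ
  updated: d(K,NQ)=45/2, d(NQ,P)=9, d(NQ,XZ)=81/4
step 3: merge (K,P) at d=12, Q=-79; branch lengths K→55/4, P→-7/4; new cluster KP
  updated: d(KP,NQ)=39/4, d(KP,XZ)=71/4
step 4: merge (KP,NQ) at d=39/4, Q=-191/4; branch lengths KP→29/8, NQ→49/8; new cluster KNPQ
  updated: d(KNPQ,XZ)=113/8
step 5: merge (KNPQ,XZ) at d=113/8; branch lengths KNPQ→113/16, XZ→113/16; new cluster KNPQXZ
final tree: (((K:55/4,P:-7/4):29/8,(N:17/4,Q:39/4):49/8):113/16,(X:21/4,Z:-13/4):113/16)
total length: 415/8

X,Z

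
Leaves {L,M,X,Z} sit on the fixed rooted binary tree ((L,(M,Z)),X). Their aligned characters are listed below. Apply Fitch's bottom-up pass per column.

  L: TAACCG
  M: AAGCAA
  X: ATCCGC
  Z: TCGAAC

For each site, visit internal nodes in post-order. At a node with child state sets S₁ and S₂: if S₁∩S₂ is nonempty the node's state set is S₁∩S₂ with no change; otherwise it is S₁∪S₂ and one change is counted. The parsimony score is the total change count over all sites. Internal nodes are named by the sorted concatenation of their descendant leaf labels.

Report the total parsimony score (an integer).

site 0, node MZ: M={A} ∪ Z={T} → {A,T} (+1)
site 0, node LMZ: L={T} ∩ MZ={A,T} → {T} (+0)
site 0, node LMXZ: LMZ={T} ∪ X={A} → {A,T} (+1)
site 1, node MZ: M={A} ∪ Z={C} → {A,C} (+1)
site 1, node LMZ: L={A} ∩ MZ={A,C} → {A} (+0)
site 1, node LMXZ: LMZ={A} ∪ X={T} → {A,T} (+1)
site 2, node MZ: M={G} ∩ Z={G} → {G} (+0)
site 2, node LMZ: L={A} ∪ MZ={G} → {A,G} (+1)
site 2, node LMXZ: LMZ={A,G} ∪ X={C} → {A,C,G} (+1)
site 3, node MZ: M={C} ∪ Z={A} → {A,C} (+1)
site 3, node LMZ: L={C} ∩ MZ={A,C} → {C} (+0)
site 3, node LMXZ: LMZ={C} ∩ X={C} → {C} (+0)
site 4, node MZ: M={A} ∩ Z={A} → {A} (+0)
site 4, node LMZ: L={C} ∪ MZ={A} → {A,C} (+1)
site 4, node LMXZ: LMZ={A,C} ∪ X={G} → {A,C,G} (+1)
site 5, node MZ: M={A} ∪ Z={C} → {A,C} (+1)
site 5, node LMZ: L={G} ∪ MZ={A,C} → {A,C,G} (+1)
site 5, node LMXZ: LMZ={A,C,G} ∩ X={C} → {C} (+0)
per-site changes: [2, 2, 2, 1, 2, 2]; total = 11

11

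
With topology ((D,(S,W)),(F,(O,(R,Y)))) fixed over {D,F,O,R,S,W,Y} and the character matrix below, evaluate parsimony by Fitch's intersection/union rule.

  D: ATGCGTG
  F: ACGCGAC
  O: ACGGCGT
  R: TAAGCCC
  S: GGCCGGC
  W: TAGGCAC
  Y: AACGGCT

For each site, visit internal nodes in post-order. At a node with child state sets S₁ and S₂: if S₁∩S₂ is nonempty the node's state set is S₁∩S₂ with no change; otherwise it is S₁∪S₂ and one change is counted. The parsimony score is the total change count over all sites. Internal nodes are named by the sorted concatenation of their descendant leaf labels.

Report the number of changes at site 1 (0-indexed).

4

SW@0: {G} ∪ {T} = {G,T} (union, +1)
DSW@0: {A} ∪ {G,T} = {A,G,T} (union, +1)
RY@0: {T} ∪ {A} = {A,T} (union, +1)
ORY@0: {A} ∩ {A,T} = {A} (intersection, +0)
FORY@0: {A} ∩ {A} = {A} (intersection, +0)
DFORSWY@0: {A,G,T} ∩ {A} = {A} (intersection, +0)
SW@1: {G} ∪ {A} = {A,G} (union, +1)
DSW@1: {T} ∪ {A,G} = {A,G,T} (union, +1)
RY@1: {A} ∩ {A} = {A} (intersection, +0)
ORY@1: {C} ∪ {A} = {A,C} (union, +1)
FORY@1: {C} ∩ {A,C} = {C} (intersection, +0)
DFORSWY@1: {A,G,T} ∪ {C} = {A,C,G,T} (union, +1)
SW@2: {C} ∪ {G} = {C,G} (union, +1)
DSW@2: {G} ∩ {C,G} = {G} (intersection, +0)
RY@2: {A} ∪ {C} = {A,C} (union, +1)
ORY@2: {G} ∪ {A,C} = {A,C,G} (union, +1)
FORY@2: {G} ∩ {A,C,G} = {G} (intersection, +0)
DFORSWY@2: {G} ∩ {G} = {G} (intersection, +0)
SW@3: {C} ∪ {G} = {C,G} (union, +1)
DSW@3: {C} ∩ {C,G} = {C} (intersection, +0)
RY@3: {G} ∩ {G} = {G} (intersection, +0)
ORY@3: {G} ∩ {G} = {G} (intersection, +0)
FORY@3: {C} ∪ {G} = {C,G} (union, +1)
DFORSWY@3: {C} ∩ {C,G} = {C} (intersection, +0)
SW@4: {G} ∪ {C} = {C,G} (union, +1)
DSW@4: {G} ∩ {C,G} = {G} (intersection, +0)
RY@4: {C} ∪ {G} = {C,G} (union, +1)
ORY@4: {C} ∩ {C,G} = {C} (intersection, +0)
FORY@4: {G} ∪ {C} = {C,G} (union, +1)
DFORSWY@4: {G} ∩ {C,G} = {G} (intersection, +0)
SW@5: {G} ∪ {A} = {A,G} (union, +1)
DSW@5: {T} ∪ {A,G} = {A,G,T} (union, +1)
RY@5: {C} ∩ {C} = {C} (intersection, +0)
ORY@5: {G} ∪ {C} = {C,G} (union, +1)
FORY@5: {A} ∪ {C,G} = {A,C,G} (union, +1)
DFORSWY@5: {A,G,T} ∩ {A,C,G} = {A,G} (intersection, +0)
SW@6: {C} ∩ {C} = {C} (intersection, +0)
DSW@6: {G} ∪ {C} = {C,G} (union, +1)
RY@6: {C} ∪ {T} = {C,T} (union, +1)
ORY@6: {T} ∩ {C,T} = {T} (intersection, +0)
FORY@6: {C} ∪ {T} = {C,T} (union, +1)
DFORSWY@6: {C,G} ∩ {C,T} = {C} (intersection, +0)
per-site changes: [3, 4, 3, 2, 3, 4, 3]; total = 22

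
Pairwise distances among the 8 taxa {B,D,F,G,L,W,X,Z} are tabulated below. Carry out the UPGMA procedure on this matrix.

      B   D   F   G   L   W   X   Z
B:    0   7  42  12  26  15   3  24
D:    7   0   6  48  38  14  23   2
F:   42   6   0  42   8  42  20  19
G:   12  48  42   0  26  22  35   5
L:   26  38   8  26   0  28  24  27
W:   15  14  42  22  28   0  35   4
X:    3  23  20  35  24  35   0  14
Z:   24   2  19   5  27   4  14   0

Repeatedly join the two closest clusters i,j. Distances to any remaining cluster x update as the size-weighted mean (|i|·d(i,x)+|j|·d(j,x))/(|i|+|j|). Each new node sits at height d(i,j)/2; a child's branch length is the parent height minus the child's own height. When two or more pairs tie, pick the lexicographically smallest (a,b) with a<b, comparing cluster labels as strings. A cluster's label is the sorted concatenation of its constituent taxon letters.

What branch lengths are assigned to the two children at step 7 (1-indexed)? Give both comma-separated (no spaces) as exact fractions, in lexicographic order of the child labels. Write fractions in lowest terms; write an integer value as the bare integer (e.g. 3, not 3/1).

59/30,61/6

step 1: merge (D,Z) at d=2; branch lengths D→1, Z→1; new cluster DZ
  updated: d(B,DZ)=31/2, d(DZ,F)=25/2, d(DZ,G)=53/2, d(DZ,L)=65/2, d(DZ,W)=9, d(DZ,X)=37/2
step 2: merge (B,X) at d=3; branch lengths B→3/2, X→3/2; new cluster BX
  updated: d(BX,DZ)=17, d(BX,F)=31, d(BX,G)=47/2, d(BX,L)=25, d(BX,W)=25
step 3: merge (F,L) at d=8; branch lengths F→4, L→4; new cluster FL
  updated: d(BX,FL)=28, d(DZ,FL)=45/2, d(FL,G)=34, d(FL,W)=35
step 4: merge (DZ,W) at d=9; branch lengths DZ→7/2, W→9/2; new cluster DWZ
  updated: d(BX,DWZ)=59/3, d(DWZ,FL)=80/3, d(DWZ,G)=25
step 5: merge (BX,DWZ) at d=59/3; branch lengths BX→25/3, DWZ→16/3; new cluster BDWXZ
  updated: d(BDWXZ,FL)=136/5, d(BDWXZ,G)=122/5
step 6: merge (BDWXZ,G) at d=122/5; branch lengths BDWXZ→71/30, G→61/5; new cluster BDGWXZ
  updated: d(BDGWXZ,FL)=85/3
step 7: merge (BDGWXZ,FL) at d=85/3; branch lengths BDGWXZ→59/30, FL→61/6; new cluster BDFGLWXZ
final tree: ((((B:3/2,X:3/2):25/3,((D:1,Z:1):7/2,W:9/2):16/3):71/30,G:61/5):59/30,(F:4,L:4):61/6)
total length: 1841/30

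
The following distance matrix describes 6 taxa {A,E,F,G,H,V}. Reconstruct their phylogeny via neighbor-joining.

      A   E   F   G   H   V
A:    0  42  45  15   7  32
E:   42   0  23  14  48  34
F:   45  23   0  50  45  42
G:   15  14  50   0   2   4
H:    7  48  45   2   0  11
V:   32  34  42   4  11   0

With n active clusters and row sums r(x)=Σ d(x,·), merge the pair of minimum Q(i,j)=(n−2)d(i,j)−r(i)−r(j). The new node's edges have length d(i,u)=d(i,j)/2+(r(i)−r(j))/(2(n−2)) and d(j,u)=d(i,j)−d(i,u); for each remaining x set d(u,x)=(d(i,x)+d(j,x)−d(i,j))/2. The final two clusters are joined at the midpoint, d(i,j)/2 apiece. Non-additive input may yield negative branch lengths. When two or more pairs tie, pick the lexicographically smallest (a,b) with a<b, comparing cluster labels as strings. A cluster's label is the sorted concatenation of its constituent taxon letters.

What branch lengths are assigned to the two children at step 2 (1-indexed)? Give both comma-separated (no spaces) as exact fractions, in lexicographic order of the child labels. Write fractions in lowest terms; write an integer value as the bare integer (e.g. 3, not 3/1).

26/3,-5/3

iteration 1: select E,F (d=23, Q=-274); attach at lengths (6, 17); label the merged cluster EF
  updated: d(A,EF)=32, d(EF,G)=41/2, d(EF,H)=35, d(EF,V)=53/2
iteration 2: select A,H (d=7, Q=-120); attach at lengths (26/3, -5/3); label the merged cluster AH
  updated: d(AH,EF)=30, d(AH,G)=5, d(AH,V)=18
iteration 3: select AH,G (d=5, Q=-145/2); attach at lengths (67/8, -27/8); label the merged cluster AGH
  updated: d(AGH,EF)=91/4, d(AGH,V)=17/2
iteration 4: select AGH,EF (d=91/4, Q=-231/4); attach at lengths (19/8, 163/8); label the merged cluster AEFGH
  updated: d(AEFGH,V)=49/8
iteration 5: select AEFGH,V (d=49/8); attach at lengths (49/16, 49/16); label the merged cluster AEFGHV
final tree: ((((A:26/3,H:-5/3):67/8,G:-27/8):19/8,(E:6,F:17):163/8):49/16,V:49/16)
total length: 511/8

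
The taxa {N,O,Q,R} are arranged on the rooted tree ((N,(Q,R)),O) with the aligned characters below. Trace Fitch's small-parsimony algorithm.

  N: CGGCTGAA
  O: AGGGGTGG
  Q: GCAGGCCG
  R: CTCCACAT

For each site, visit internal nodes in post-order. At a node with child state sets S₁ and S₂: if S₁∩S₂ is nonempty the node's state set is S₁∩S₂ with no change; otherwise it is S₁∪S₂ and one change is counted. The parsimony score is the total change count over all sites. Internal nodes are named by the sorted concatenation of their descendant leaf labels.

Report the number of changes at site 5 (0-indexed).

QR@0: {G} ∪ {C} = {C,G} (union, +1)
NQR@0: {C} ∩ {C,G} = {C} (intersection, +0)
NOQR@0: {C} ∪ {A} = {A,C} (union, +1)
QR@1: {C} ∪ {T} = {C,T} (union, +1)
NQR@1: {G} ∪ {C,T} = {C,G,T} (union, +1)
NOQR@1: {C,G,T} ∩ {G} = {G} (intersection, +0)
QR@2: {A} ∪ {C} = {A,C} (union, +1)
NQR@2: {G} ∪ {A,C} = {A,C,G} (union, +1)
NOQR@2: {A,C,G} ∩ {G} = {G} (intersection, +0)
QR@3: {G} ∪ {C} = {C,G} (union, +1)
NQR@3: {C} ∩ {C,G} = {C} (intersection, +0)
NOQR@3: {C} ∪ {G} = {C,G} (union, +1)
QR@4: {G} ∪ {A} = {A,G} (union, +1)
NQR@4: {T} ∪ {A,G} = {A,G,T} (union, +1)
NOQR@4: {A,G,T} ∩ {G} = {G} (intersection, +0)
QR@5: {C} ∩ {C} = {C} (intersection, +0)
NQR@5: {G} ∪ {C} = {C,G} (union, +1)
NOQR@5: {C,G} ∪ {T} = {C,G,T} (union, +1)
QR@6: {C} ∪ {A} = {A,C} (union, +1)
NQR@6: {A} ∩ {A,C} = {A} (intersection, +0)
NOQR@6: {A} ∪ {G} = {A,G} (union, +1)
QR@7: {G} ∪ {T} = {G,T} (union, +1)
NQR@7: {A} ∪ {G,T} = {A,G,T} (union, +1)
NOQR@7: {A,G,T} ∩ {G} = {G} (intersection, +0)
per-site changes: [2, 2, 2, 2, 2, 2, 2, 2]; total = 16

2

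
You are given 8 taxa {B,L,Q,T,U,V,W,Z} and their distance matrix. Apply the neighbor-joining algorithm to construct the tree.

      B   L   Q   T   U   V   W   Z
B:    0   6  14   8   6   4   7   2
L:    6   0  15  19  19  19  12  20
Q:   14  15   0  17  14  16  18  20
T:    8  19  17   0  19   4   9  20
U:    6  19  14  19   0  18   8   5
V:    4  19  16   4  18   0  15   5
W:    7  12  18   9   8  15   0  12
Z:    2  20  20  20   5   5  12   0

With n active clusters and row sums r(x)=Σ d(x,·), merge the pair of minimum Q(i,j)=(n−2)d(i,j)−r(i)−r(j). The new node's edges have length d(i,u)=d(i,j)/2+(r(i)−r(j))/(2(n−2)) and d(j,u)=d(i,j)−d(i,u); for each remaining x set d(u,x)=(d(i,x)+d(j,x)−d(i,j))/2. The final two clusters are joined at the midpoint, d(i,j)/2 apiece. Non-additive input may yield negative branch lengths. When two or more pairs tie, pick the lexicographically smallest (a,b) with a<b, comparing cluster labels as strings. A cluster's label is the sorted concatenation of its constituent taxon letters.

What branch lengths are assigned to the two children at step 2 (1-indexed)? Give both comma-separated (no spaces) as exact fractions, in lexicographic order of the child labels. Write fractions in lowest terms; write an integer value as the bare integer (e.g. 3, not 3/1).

step 1: merge (T,V) at d=4, Q=-153; branch lengths T→13/4, V→3/4; new cluster TV
  updated: d(B,TV)=4, d(L,TV)=17, d(Q,TV)=29/2, d(TV,U)=33/2, d(TV,W)=10, d(TV,Z)=21/2
step 2: merge (U,Z) at d=5, Q=-113; branch lengths U→12/5, Z→13/5; new cluster UZ
  updated: d(B,UZ)=3/2, d(L,UZ)=17, d(Q,UZ)=29/2, d(TV,UZ)=11, d(UZ,W)=15/2
step 3: merge (L,Q) at d=15, Q=-83; branch lengths L→51/8, Q→69/8; new cluster LQ
  updated: d(B,LQ)=5/2, d(LQ,TV)=33/4, d(LQ,UZ)=33/4, d(LQ,W)=15/2
step 4: merge (B,UZ) at d=3/2, Q=-155/4; branch lengths B→-35/24, UZ→71/24; new cluster BUZ
  updated: d(BUZ,LQ)=37/8, d(BUZ,TV)=27/4, d(BUZ,W)=13/2
step 5: merge (BUZ,TV) at d=27/4, Q=-235/8; branch lengths BUZ→51/32, TV→165/32; new cluster BTUVZ
  updated: d(BTUVZ,LQ)=49/16, d(BTUVZ,W)=39/8
step 6: merge (BTUVZ,LQ) at d=49/16, Q=-247/16; branch lengths BTUVZ→7/32, LQ→91/32; new cluster BLQTUVZ
  updated: d(BLQTUVZ,W)=149/32
step 7: merge (BLQTUVZ,W) at d=149/32; branch lengths BLQTUVZ→149/64, W→149/64; new cluster BLQTUVWZ
final tree: ((((B:-35/24,(U:12/5,Z:13/5):71/24):51/32,(T:13/4,V:3/4):165/32):7/32,(L:51/8,Q:69/8):91/32):149/64,W:149/64)
total length: 1279/32

12/5,13/5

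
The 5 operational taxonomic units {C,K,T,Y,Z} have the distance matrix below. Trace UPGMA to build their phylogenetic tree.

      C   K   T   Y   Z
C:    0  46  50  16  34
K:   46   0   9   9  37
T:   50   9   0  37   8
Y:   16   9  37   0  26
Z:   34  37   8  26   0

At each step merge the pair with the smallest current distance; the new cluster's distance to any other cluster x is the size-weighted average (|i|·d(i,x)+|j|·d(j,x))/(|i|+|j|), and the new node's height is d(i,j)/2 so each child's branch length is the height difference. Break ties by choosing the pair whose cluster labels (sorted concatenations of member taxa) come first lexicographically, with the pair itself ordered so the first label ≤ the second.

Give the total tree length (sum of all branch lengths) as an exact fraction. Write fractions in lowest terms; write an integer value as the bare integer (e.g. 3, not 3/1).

step 1: merge (T,Z) at d=8; branch lengths T→4, Z→4; new cluster TZ
  updated: d(C,TZ)=42, d(K,TZ)=23, d(TZ,Y)=63/2
step 2: merge (K,Y) at d=9; branch lengths K→9/2, Y→9/2; new cluster KY
  updated: d(C,KY)=31, d(KY,TZ)=109/4
step 3: merge (KY,TZ) at d=109/4; branch lengths KY→73/8, TZ→77/8; new cluster KTYZ
  updated: d(C,KTYZ)=73/2
step 4: merge (C,KTYZ) at d=73/2; branch lengths C→73/4, KTYZ→37/8; new cluster CKTYZ
final tree: (C:73/4,((K:9/2,Y:9/2):73/8,(T:4,Z:4):77/8):37/8)
total length: 469/8

469/8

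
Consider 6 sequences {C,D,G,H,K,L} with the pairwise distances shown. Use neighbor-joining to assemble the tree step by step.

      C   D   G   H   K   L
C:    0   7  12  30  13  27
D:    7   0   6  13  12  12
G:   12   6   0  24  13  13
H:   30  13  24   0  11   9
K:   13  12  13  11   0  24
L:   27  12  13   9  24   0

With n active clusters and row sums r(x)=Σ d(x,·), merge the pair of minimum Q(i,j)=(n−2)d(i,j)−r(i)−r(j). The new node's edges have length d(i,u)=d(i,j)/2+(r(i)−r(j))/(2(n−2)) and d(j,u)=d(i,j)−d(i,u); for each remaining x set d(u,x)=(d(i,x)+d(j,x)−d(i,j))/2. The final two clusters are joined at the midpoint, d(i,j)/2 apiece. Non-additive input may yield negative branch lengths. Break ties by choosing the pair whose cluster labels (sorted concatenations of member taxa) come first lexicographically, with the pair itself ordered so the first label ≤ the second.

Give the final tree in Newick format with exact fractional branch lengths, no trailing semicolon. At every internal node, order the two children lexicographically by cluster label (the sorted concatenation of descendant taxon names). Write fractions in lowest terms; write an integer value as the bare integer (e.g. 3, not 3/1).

(((C:57/8,D:-1/8):11/8,G:33/8):23/16,((H:19/4,L:17/4):47/6,K:31/6):23/16)

iteration 1: select H,L (d=9, Q=-136); attach at lengths (19/4, 17/4); label the merged cluster HL
  updated: d(C,HL)=24, d(D,HL)=8, d(G,HL)=14, d(HL,K)=13
iteration 2: select HL,K (d=13, Q=-71); attach at lengths (47/6, 31/6); label the merged cluster HKL
  updated: d(C,HKL)=12, d(D,HKL)=7/2, d(G,HKL)=7
iteration 3: select C,D (d=7, Q=-67/2); attach at lengths (57/8, -1/8); label the merged cluster CD
  updated: d(CD,G)=11/2, d(CD,HKL)=17/4
iteration 4: select CD,G (d=11/2, Q=-67/4); attach at lengths (11/8, 33/8); label the merged cluster CDG
  updated: d(CDG,HKL)=23/8
iteration 5: select CDG,HKL (d=23/8); attach at lengths (23/16, 23/16); label the merged cluster CDGHKL
final tree: (((C:57/8,D:-1/8):11/8,G:33/8):23/16,((H:19/4,L:17/4):47/6,K:31/6):23/16)
total length: 299/8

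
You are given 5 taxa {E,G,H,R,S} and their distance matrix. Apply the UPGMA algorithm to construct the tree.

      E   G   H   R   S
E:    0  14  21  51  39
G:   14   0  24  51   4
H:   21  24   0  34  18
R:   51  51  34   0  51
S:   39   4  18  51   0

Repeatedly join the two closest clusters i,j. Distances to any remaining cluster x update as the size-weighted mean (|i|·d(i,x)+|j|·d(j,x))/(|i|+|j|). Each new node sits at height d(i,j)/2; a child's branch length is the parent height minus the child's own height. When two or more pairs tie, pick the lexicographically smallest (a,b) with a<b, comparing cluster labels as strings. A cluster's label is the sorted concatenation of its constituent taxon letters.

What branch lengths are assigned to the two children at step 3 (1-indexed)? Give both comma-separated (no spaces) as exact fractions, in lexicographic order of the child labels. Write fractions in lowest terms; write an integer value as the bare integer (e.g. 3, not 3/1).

step 1: merge (G,S) at d=4; branch lengths G→2, S→2; new cluster GS
  updated: d(E,GS)=53/2, d(GS,H)=21, d(GS,R)=51
step 2: merge (E,H) at d=21; branch lengths E→21/2, H→21/2; new cluster EH
  updated: d(EH,GS)=95/4, d(EH,R)=85/2
step 3: merge (EH,GS) at d=95/4; branch lengths EH→11/8, GS→79/8; new cluster EGHS
  updated: d(EGHS,R)=187/4
step 4: merge (EGHS,R) at d=187/4; branch lengths EGHS→23/2, R→187/8; new cluster EGHRS
final tree: (((E:21/2,H:21/2):11/8,(G:2,S:2):79/8):23/2,R:187/8)
total length: 569/8

11/8,79/8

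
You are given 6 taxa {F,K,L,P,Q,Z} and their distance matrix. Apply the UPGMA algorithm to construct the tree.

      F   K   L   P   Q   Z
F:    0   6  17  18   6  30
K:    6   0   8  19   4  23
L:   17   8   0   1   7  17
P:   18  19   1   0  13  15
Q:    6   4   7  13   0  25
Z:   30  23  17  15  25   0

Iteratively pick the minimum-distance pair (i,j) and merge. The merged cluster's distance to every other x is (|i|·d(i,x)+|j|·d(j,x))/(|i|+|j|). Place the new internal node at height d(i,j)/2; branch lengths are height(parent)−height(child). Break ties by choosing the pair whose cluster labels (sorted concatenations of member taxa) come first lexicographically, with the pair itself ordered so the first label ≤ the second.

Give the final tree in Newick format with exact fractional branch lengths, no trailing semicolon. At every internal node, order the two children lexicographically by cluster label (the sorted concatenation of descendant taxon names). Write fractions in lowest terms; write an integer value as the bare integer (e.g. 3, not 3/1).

iteration 1: select L,P (d=1); attach at lengths (1/2, 1/2); label the merged cluster LP
  updated: d(F,LP)=35/2, d(K,LP)=27/2, d(LP,Q)=10, d(LP,Z)=16
iteration 2: select K,Q (d=4); attach at lengths (2, 2); label the merged cluster KQ
  updated: d(F,KQ)=6, d(KQ,LP)=47/4, d(KQ,Z)=24
iteration 3: select F,KQ (d=6); attach at lengths (3, 1); label the merged cluster FKQ
  updated: d(FKQ,LP)=41/3, d(FKQ,Z)=26
iteration 4: select FKQ,LP (d=41/3); attach at lengths (23/6, 19/3); label the merged cluster FKLPQ
  updated: d(FKLPQ,Z)=22
iteration 5: select FKLPQ,Z (d=22); attach at lengths (25/6, 11); label the merged cluster FKLPQZ
final tree: (((F:3,(K:2,Q:2):1):23/6,(L:1/2,P:1/2):19/3):25/6,Z:11)
total length: 103/3

(((F:3,(K:2,Q:2):1):23/6,(L:1/2,P:1/2):19/3):25/6,Z:11)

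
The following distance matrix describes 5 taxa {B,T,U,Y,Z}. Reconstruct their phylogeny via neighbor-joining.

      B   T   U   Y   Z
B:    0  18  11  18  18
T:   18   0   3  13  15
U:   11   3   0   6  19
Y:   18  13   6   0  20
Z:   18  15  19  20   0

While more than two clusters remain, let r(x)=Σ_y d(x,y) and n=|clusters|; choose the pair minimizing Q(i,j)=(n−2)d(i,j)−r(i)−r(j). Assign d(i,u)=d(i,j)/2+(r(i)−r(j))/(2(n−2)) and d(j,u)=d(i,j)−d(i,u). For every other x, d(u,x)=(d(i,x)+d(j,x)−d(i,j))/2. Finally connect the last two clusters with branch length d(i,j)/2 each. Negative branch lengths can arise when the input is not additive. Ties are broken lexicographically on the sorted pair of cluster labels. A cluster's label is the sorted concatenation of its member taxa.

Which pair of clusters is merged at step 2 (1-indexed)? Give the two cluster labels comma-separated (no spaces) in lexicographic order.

step 1: merge (B,Z) at d=18, Q=-83; branch lengths B→47/6, Z→61/6; new cluster BZ
  updated: d(BZ,T)=15/2, d(BZ,U)=6, d(BZ,Y)=10
step 2: merge (BZ,Y) at d=10, Q=-65/2; branch lengths BZ→29/8, Y→51/8; new cluster BYZ
  updated: d(BYZ,T)=21/4, d(BYZ,U)=1
step 3: merge (BYZ,T) at d=21/4, Q=-37/4; branch lengths BYZ→13/8, T→29/8; new cluster BTYZ
  updated: d(BTYZ,U)=-5/8
step 4: merge (BTYZ,U) at d=-5/8; branch lengths BTYZ→-5/16, U→-5/16; new cluster BTUYZ
final tree: ((((B:47/6,Z:61/6):29/8,Y:51/8):13/8,T:29/8):-5/16,U:-5/16)
total length: 261/8

BZ,Y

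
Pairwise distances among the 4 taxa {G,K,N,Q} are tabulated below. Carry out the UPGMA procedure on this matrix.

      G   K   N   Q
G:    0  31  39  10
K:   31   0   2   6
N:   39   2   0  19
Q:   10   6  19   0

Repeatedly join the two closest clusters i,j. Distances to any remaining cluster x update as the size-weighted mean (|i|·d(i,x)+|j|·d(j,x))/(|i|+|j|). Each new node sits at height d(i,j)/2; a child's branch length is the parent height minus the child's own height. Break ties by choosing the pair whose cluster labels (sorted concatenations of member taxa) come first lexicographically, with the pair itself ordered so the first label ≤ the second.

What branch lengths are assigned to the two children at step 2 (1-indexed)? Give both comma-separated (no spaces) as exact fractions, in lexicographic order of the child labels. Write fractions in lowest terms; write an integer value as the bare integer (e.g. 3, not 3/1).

5,5

step 1: merge (K,N) at d=2; branch lengths K→1, N→1; new cluster KN
  updated: d(G,KN)=35, d(KN,Q)=25/2
step 2: merge (G,Q) at d=10; branch lengths G→5, Q→5; new cluster GQ
  updated: d(GQ,KN)=95/4
step 3: merge (GQ,KN) at d=95/4; branch lengths GQ→55/8, KN→87/8; new cluster GKNQ
final tree: ((G:5,Q:5):55/8,(K:1,N:1):87/8)
total length: 119/4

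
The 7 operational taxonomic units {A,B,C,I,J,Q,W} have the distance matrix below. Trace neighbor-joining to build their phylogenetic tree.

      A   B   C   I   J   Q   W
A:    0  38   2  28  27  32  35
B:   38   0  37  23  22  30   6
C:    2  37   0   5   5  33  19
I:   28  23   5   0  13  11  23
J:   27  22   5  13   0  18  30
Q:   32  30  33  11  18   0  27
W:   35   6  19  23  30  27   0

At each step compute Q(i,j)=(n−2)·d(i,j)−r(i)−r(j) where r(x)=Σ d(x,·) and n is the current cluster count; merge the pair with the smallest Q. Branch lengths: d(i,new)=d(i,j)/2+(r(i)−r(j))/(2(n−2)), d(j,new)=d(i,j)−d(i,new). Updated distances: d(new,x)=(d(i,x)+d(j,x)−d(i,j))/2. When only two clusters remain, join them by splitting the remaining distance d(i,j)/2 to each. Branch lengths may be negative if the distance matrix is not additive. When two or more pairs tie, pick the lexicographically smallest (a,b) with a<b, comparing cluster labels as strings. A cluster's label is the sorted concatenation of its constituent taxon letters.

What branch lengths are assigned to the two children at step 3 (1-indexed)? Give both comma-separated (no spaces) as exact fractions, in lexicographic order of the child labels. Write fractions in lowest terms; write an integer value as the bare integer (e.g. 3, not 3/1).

265/24,95/24

step 1: merge (B,W) at d=6, Q=-266; branch lengths B→23/5, W→7/5; new cluster BW
  updated: d(A,BW)=67/2, d(BW,C)=25, d(BW,I)=20, d(BW,J)=23, d(BW,Q)=51/2
step 2: merge (A,C) at d=2, Q=-369/2; branch lengths A→121/16, C→-89/16; new cluster AC
  updated: d(AC,BW)=113/4, d(AC,I)=31/2, d(AC,J)=15, d(AC,Q)=63/2
step 3: merge (AC,J) at d=15, Q=-457/4; branch lengths AC→265/24, J→95/24; new cluster ACJ
  updated: d(ACJ,BW)=145/8, d(ACJ,I)=27/4, d(ACJ,Q)=69/4
step 4: merge (ACJ,BW) at d=145/8, Q=-139/2; branch lengths ACJ→59/16, BW→231/16; new cluster ABCJW
  updated: d(ABCJW,I)=69/16, d(ABCJW,Q)=197/16
step 5: merge (ABCJW,I) at d=69/16, Q=-221/8; branch lengths ABCJW→45/16, I→3/2; new cluster ABCIJW
  updated: d(ABCIJW,Q)=19/2
step 6: merge (ABCIJW,Q) at d=19/2; branch lengths ABCIJW→19/4, Q→19/4; new cluster ABCIJQW
final tree: (((((A:121/16,C:-89/16):265/24,J:95/24):59/16,(B:23/5,W:7/5):231/16):45/16,I:3/2):19/4,Q:19/4)
total length: 879/16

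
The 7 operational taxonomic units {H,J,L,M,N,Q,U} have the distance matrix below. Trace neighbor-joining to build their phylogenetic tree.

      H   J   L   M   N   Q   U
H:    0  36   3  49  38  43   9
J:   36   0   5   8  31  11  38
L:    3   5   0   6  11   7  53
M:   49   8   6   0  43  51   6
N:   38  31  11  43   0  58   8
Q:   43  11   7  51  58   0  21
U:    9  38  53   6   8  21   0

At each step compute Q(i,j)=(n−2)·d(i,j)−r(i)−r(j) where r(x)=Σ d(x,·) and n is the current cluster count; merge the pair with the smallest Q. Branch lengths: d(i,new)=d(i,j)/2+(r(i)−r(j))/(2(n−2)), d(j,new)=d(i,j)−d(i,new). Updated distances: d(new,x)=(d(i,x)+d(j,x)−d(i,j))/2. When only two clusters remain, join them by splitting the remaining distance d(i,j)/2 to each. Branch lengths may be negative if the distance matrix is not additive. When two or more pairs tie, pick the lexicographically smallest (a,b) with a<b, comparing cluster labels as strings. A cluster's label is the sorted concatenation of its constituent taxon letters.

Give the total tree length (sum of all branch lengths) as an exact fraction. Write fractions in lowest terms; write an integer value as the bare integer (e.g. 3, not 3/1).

iteration 1: select N,U (d=8, Q=-284); attach at lengths (47/5, -7/5); label the merged cluster NU
  updated: d(H,NU)=39/2, d(J,NU)=61/2, d(L,NU)=28, d(M,NU)=41/2, d(NU,Q)=71/2
iteration 2: select H,NU (d=39/2, Q=-413/2); attach at lengths (189/16, 123/16); label the merged cluster HNU
  updated: d(HNU,J)=47/2, d(HNU,L)=23/4, d(HNU,M)=25, d(HNU,Q)=59/2
iteration 3: select J,M (d=8, Q=-227/2); attach at lengths (-37/12, 133/12); label the merged cluster JM
  updated: d(HNU,JM)=81/4, d(JM,L)=3/2, d(JM,Q)=27
iteration 4: select HNU,JM (d=81/4, Q=-255/4); attach at lengths (189/16, 135/16); label the merged cluster HJMNU
  updated: d(HJMNU,L)=-13/2, d(HJMNU,Q)=145/8
iteration 5: select HJMNU,L (d=-13/2, Q=-149/8); attach at lengths (37/16, -141/16); label the merged cluster HJLMNU
  updated: d(HJLMNU,Q)=253/16
iteration 6: select HJLMNU,Q (d=253/16); attach at lengths (253/32, 253/32); label the merged cluster HJLMNQU
final tree: ((((H:189/16,(N:47/5,U:-7/5):123/16):189/16,(J:-37/12,M:133/12):135/16):37/16,L:-141/16):253/32,Q:253/32)
total length: 1041/16

1041/16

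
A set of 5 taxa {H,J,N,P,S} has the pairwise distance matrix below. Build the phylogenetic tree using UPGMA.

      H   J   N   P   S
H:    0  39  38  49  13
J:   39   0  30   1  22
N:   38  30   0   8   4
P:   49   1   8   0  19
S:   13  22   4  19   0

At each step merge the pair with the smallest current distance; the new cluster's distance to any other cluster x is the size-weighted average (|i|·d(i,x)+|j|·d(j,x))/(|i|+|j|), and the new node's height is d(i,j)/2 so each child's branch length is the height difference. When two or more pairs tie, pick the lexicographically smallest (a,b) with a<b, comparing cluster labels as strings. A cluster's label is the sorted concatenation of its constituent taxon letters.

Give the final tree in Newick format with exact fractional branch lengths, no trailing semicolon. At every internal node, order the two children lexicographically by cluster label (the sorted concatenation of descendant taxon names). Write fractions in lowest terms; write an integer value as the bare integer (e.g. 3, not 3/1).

(H:139/8,((J:1/2,P:1/2):75/8,(N:2,S:2):63/8):15/2)

iteration 1: select J,P (d=1); attach at lengths (1/2, 1/2); label the merged cluster JP
  updated: d(H,JP)=44, d(JP,N)=19, d(JP,S)=41/2
iteration 2: select N,S (d=4); attach at lengths (2, 2); label the merged cluster NS
  updated: d(H,NS)=51/2, d(JP,NS)=79/4
iteration 3: select JP,NS (d=79/4); attach at lengths (75/8, 63/8); label the merged cluster JNPS
  updated: d(H,JNPS)=139/4
iteration 4: select H,JNPS (d=139/4); attach at lengths (139/8, 15/2); label the merged cluster HJNPS
final tree: (H:139/8,((J:1/2,P:1/2):75/8,(N:2,S:2):63/8):15/2)
total length: 377/8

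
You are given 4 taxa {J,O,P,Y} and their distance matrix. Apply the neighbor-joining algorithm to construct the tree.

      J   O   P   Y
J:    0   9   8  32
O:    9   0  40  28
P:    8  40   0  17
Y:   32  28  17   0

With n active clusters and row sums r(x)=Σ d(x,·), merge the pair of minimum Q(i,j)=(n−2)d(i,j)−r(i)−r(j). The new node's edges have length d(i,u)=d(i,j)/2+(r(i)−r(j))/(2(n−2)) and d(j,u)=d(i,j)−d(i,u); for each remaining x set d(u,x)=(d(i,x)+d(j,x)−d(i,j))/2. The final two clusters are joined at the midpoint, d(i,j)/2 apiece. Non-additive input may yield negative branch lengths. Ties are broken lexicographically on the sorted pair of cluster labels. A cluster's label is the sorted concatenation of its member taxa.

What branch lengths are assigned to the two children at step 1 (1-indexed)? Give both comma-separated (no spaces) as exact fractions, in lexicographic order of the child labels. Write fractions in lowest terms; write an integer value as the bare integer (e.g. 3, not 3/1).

1. join J+O (d=9, Q=-108) ⇒ JO; edges |J|=-5/2, |O|=23/2
  updated: d(JO,P)=39/2, d(JO,Y)=51/2
2. join JO+P (d=39/2, Q=-62) ⇒ JOP; edges |JO|=14, |P|=11/2
  updated: d(JOP,Y)=23/2
3. join JOP+Y (d=23/2) ⇒ JOPY; edges |JOP|=23/4, |Y|=23/4
final tree: (((J:-5/2,O:23/2):14,P:11/2):23/4,Y:23/4)
total length: 40

-5/2,23/2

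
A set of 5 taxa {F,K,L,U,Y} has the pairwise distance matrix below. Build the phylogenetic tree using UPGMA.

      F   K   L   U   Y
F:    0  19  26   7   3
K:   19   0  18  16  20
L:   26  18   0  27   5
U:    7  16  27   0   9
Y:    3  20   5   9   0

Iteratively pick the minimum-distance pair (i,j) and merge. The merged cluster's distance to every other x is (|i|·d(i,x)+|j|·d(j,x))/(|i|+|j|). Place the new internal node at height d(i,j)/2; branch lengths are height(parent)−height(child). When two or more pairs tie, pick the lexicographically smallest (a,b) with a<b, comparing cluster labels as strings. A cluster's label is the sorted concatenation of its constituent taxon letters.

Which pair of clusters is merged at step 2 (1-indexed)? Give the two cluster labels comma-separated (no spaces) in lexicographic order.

FY,U

step 1: merge (F,Y) at d=3; branch lengths F→3/2, Y→3/2; new cluster FY
  updated: d(FY,K)=39/2, d(FY,L)=31/2, d(FY,U)=8
step 2: merge (FY,U) at d=8; branch lengths FY→5/2, U→4; new cluster FUY
  updated: d(FUY,K)=55/3, d(FUY,L)=58/3
step 3: merge (K,L) at d=18; branch lengths K→9, L→9; new cluster KL
  updated: d(FUY,KL)=113/6
step 4: merge (FUY,KL) at d=113/6; branch lengths FUY→65/12, KL→5/12; new cluster FKLUY
final tree: (((F:3/2,Y:3/2):5/2,U:4):65/12,(K:9,L:9):5/12)
total length: 100/3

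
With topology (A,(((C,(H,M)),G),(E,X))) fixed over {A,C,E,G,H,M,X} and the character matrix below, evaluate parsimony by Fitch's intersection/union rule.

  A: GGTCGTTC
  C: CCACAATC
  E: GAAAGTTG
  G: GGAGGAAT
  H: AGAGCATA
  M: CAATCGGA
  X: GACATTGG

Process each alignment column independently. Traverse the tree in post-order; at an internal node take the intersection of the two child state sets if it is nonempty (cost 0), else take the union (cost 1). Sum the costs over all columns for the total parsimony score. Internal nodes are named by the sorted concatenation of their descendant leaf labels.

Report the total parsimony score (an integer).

[col 0] HM: children H:{A}, M:{C} ∪→ {A,C}; cost 1
[col 0] CHM: children C:{C}, HM:{A,C} ∩→ {C}; cost 0
[col 0] CGHM: children CHM:{C}, G:{G} ∪→ {C,G}; cost 1
[col 0] EX: children E:{G}, X:{G} ∩→ {G}; cost 0
[col 0] CEGHMX: children CGHM:{C,G}, EX:{G} ∩→ {G}; cost 0
[col 0] ACEGHMX: children A:{G}, CEGHMX:{G} ∩→ {G}; cost 0
[col 1] HM: children H:{G}, M:{A} ∪→ {A,G}; cost 1
[col 1] CHM: children C:{C}, HM:{A,G} ∪→ {A,C,G}; cost 1
[col 1] CGHM: children CHM:{A,C,G}, G:{G} ∩→ {G}; cost 0
[col 1] EX: children E:{A}, X:{A} ∩→ {A}; cost 0
[col 1] CEGHMX: children CGHM:{G}, EX:{A} ∪→ {A,G}; cost 1
[col 1] ACEGHMX: children A:{G}, CEGHMX:{A,G} ∩→ {G}; cost 0
[col 2] HM: children H:{A}, M:{A} ∩→ {A}; cost 0
[col 2] CHM: children C:{A}, HM:{A} ∩→ {A}; cost 0
[col 2] CGHM: children CHM:{A}, G:{A} ∩→ {A}; cost 0
[col 2] EX: children E:{A}, X:{C} ∪→ {A,C}; cost 1
[col 2] CEGHMX: children CGHM:{A}, EX:{A,C} ∩→ {A}; cost 0
[col 2] ACEGHMX: children A:{T}, CEGHMX:{A} ∪→ {A,T}; cost 1
[col 3] HM: children H:{G}, M:{T} ∪→ {G,T}; cost 1
[col 3] CHM: children C:{C}, HM:{G,T} ∪→ {C,G,T}; cost 1
[col 3] CGHM: children CHM:{C,G,T}, G:{G} ∩→ {G}; cost 0
[col 3] EX: children E:{A}, X:{A} ∩→ {A}; cost 0
[col 3] CEGHMX: children CGHM:{G}, EX:{A} ∪→ {A,G}; cost 1
[col 3] ACEGHMX: children A:{C}, CEGHMX:{A,G} ∪→ {A,C,G}; cost 1
[col 4] HM: children H:{C}, M:{C} ∩→ {C}; cost 0
[col 4] CHM: children C:{A}, HM:{C} ∪→ {A,C}; cost 1
[col 4] CGHM: children CHM:{A,C}, G:{G} ∪→ {A,C,G}; cost 1
[col 4] EX: children E:{G}, X:{T} ∪→ {G,T}; cost 1
[col 4] CEGHMX: children CGHM:{A,C,G}, EX:{G,T} ∩→ {G}; cost 0
[col 4] ACEGHMX: children A:{G}, CEGHMX:{G} ∩→ {G}; cost 0
[col 5] HM: children H:{A}, M:{G} ∪→ {A,G}; cost 1
[col 5] CHM: children C:{A}, HM:{A,G} ∩→ {A}; cost 0
[col 5] CGHM: children CHM:{A}, G:{A} ∩→ {A}; cost 0
[col 5] EX: children E:{T}, X:{T} ∩→ {T}; cost 0
[col 5] CEGHMX: children CGHM:{A}, EX:{T} ∪→ {A,T}; cost 1
[col 5] ACEGHMX: children A:{T}, CEGHMX:{A,T} ∩→ {T}; cost 0
[col 6] HM: children H:{T}, M:{G} ∪→ {G,T}; cost 1
[col 6] CHM: children C:{T}, HM:{G,T} ∩→ {T}; cost 0
[col 6] CGHM: children CHM:{T}, G:{A} ∪→ {A,T}; cost 1
[col 6] EX: children E:{T}, X:{G} ∪→ {G,T}; cost 1
[col 6] CEGHMX: children CGHM:{A,T}, EX:{G,T} ∩→ {T}; cost 0
[col 6] ACEGHMX: children A:{T}, CEGHMX:{T} ∩→ {T}; cost 0
[col 7] HM: children H:{A}, M:{A} ∩→ {A}; cost 0
[col 7] CHM: children C:{C}, HM:{A} ∪→ {A,C}; cost 1
[col 7] CGHM: children CHM:{A,C}, G:{T} ∪→ {A,C,T}; cost 1
[col 7] EX: children E:{G}, X:{G} ∩→ {G}; cost 0
[col 7] CEGHMX: children CGHM:{A,C,T}, EX:{G} ∪→ {A,C,G,T}; cost 1
[col 7] ACEGHMX: children A:{C}, CEGHMX:{A,C,G,T} ∩→ {C}; cost 0
per-site changes: [2, 3, 2, 4, 3, 2, 3, 3]; total = 22

22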